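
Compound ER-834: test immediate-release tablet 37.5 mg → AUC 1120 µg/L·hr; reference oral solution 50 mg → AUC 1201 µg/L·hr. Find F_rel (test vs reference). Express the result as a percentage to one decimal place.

F_rel = 124.3%

F_rel = (AUC_test/D_test) / (AUC_ref/D_ref)
      = (1120/37.5) / (1201/50)
      = 29.8667 / 24.02 = 1.2434 = 124.34%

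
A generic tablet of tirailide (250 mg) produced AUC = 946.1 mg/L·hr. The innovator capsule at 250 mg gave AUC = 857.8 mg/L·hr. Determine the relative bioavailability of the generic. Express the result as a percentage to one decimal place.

F_rel = (AUC_test/D_test) / (AUC_ref/D_ref)
      = (946.1/250) / (857.8/250)
      = 3.7844 / 3.4312 = 1.1029 = 110.29%

F_rel = 110.3%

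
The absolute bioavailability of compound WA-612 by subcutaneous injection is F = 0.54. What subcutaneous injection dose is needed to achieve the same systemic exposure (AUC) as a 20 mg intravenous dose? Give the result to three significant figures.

D_subcutaneous = 37.0 mg

For equal systemic exposure: F × D_ev = D_iv
D_ev = D_iv / F = 20 / 0.54 = 37.037 mg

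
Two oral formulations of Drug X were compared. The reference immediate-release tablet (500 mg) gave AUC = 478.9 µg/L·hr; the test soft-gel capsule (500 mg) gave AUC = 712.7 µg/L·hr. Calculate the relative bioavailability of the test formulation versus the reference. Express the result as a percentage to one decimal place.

F_rel = 148.8%

F_rel = (AUC_test/D_test) / (AUC_ref/D_ref)
      = (712.7/500) / (478.9/500)
      = 1.4254 / 0.9578 = 1.4882 = 148.82%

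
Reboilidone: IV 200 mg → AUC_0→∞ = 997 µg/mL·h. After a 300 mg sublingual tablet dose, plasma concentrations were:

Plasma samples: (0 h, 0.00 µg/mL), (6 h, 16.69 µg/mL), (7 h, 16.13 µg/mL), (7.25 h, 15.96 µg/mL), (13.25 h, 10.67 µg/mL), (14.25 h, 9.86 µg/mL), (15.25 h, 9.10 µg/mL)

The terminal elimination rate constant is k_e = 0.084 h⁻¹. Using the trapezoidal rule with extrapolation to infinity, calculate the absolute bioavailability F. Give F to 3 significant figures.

F = 0.186

Trapezoidal AUC_0→15.25 (sublingual tablet):
  [0→6]: (0.00+16.69)/2 × 6 = 50.07
  [6→7]: (16.69+16.13)/2 × 1 = 16.41
  [7→7.25]: (16.13+15.96)/2 × 0.25 = 4.01125
  [7.25→13.25]: (15.96+10.67)/2 × 6 = 79.89
  [13.25→14.25]: (10.67+9.86)/2 × 1 = 10.265
  [14.25→15.25]: (9.86+9.10)/2 × 1 = 9.48
  Sum = 170.12625 µg/mL·h
Tail: C_last/k_e = 9.10/0.084 = 108.333
AUC_0→∞ (sublingual tablet) = 170.12625 + 108.333 = 278.45925 µg/mL·h
F = (AUC_ev/D_ev)/(AUC_iv/D_iv) = (278.45925/300)/(997/200) = 0.9281975/4.985 = 0.1862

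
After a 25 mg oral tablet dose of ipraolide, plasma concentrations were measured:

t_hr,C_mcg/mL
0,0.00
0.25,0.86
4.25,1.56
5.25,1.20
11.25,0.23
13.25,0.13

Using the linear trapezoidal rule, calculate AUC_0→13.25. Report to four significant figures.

Trapezoidal AUC_0→13.25:
  [0→0.25]: (0.00+0.86)/2 × 0.25 = 0.1075
  [0.25→4.25]: (0.86+1.56)/2 × 4 = 4.84
  [4.25→5.25]: (1.56+1.20)/2 × 1 = 1.38
  [5.25→11.25]: (1.20+0.23)/2 × 6 = 4.29
  [11.25→13.25]: (0.23+0.13)/2 × 2 = 0.36
  Sum = 10.9775 mcg/mL·hr

AUC = 10.98 mcg/mL·hr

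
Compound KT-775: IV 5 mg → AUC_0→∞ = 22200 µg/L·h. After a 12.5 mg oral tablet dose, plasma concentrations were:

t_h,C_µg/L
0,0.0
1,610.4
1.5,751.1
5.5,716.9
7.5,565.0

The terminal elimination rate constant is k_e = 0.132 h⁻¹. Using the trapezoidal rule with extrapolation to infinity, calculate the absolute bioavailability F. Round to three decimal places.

Trapezoidal AUC_0→7.5 (oral tablet):
  [0→1]: (0.0+610.4)/2 × 1 = 305.2
  [1→1.5]: (610.4+751.1)/2 × 0.5 = 340.375
  [1.5→5.5]: (751.1+716.9)/2 × 4 = 2936.0
  [5.5→7.5]: (716.9+565.0)/2 × 2 = 1281.9
  Sum = 4863.475 µg/L·h
Tail: C_last/k_e = 565.0/0.132 = 4280.303
AUC_0→∞ (oral tablet) = 4863.475 + 4280.303 = 9143.778 µg/L·h
F = (AUC_ev/D_ev)/(AUC_iv/D_iv) = (9143.778/12.5)/(22200/5) = 731.50224/4440 = 0.1648

F = 0.165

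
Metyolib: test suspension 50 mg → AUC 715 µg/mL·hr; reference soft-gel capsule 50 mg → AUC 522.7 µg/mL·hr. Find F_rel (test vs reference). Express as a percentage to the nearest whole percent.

F_rel = (AUC_test/D_test) / (AUC_ref/D_ref)
      = (715/50) / (522.7/50)
      = 14.3 / 10.454 = 1.3679 = 136.79%

F_rel = 137%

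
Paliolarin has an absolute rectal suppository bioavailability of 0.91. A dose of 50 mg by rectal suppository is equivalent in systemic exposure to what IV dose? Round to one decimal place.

Systemic exposure from an extravascular dose = F × D_ev, so the equivalent IV dose is F × D_ev.
D_iv = F × D_ev = 0.91 × 50 = 45.5 mg

D_iv = 45.5 mg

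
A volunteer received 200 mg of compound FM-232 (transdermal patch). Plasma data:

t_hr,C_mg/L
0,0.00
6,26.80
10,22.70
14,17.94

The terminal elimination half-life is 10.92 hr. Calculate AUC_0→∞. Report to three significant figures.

Trapezoidal AUC_0→14:
  [0→6]: (0.00+26.80)/2 × 6 = 80.4
  [6→10]: (26.80+22.70)/2 × 4 = 99.0
  [10→14]: (22.70+17.94)/2 × 4 = 81.28
  Sum = 260.68 mg/L·hr
k_e = ln2 / t½ = 0.693147 / 10.92 = 0.0635 hr^-1
Extrapolated tail: C_last / k_e = 17.94 / 0.0635 = 282.520
AUC_0→∞ = 260.68 + 282.520 = 543.2 mg/L·hr

AUC = 543 mg/L·hr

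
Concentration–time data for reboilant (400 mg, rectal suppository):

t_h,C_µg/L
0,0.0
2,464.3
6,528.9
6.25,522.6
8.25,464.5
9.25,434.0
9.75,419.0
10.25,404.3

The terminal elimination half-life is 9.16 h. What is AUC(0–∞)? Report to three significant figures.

AUC = 9780 µg/L·h

Trapezoidal AUC_0→10.25:
  [0→2]: (0.0+464.3)/2 × 2 = 464.3
  [2→6]: (464.3+528.9)/2 × 4 = 1986.4
  [6→6.25]: (528.9+522.6)/2 × 0.25 = 131.4375
  [6.25→8.25]: (522.6+464.5)/2 × 2 = 987.1
  [8.25→9.25]: (464.5+434.0)/2 × 1 = 449.25
  [9.25→9.75]: (434.0+419.0)/2 × 0.5 = 213.25
  [9.75→10.25]: (419.0+404.3)/2 × 0.5 = 205.825
  Sum = 4437.5625 µg/L·h
k_e = ln2 / t½ = 0.693147 / 9.16 = 0.0757 h^-1
Extrapolated tail: C_last / k_e = 404.3 / 0.0757 = 5340.819
AUC_0→∞ = 4437.5625 + 5340.819 = 9778.3815 µg/L·h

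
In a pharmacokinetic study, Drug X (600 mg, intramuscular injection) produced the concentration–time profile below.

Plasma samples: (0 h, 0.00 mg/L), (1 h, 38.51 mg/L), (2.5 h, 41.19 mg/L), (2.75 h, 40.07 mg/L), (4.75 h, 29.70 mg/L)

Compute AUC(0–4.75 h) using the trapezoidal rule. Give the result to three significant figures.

Trapezoidal AUC_0→4.75:
  [0→1]: (0.00+38.51)/2 × 1 = 19.255
  [1→2.5]: (38.51+41.19)/2 × 1.5 = 59.775
  [2.5→2.75]: (41.19+40.07)/2 × 0.25 = 10.1575
  [2.75→4.75]: (40.07+29.70)/2 × 2 = 69.77
  Sum = 158.9575 mg/L·h

AUC = 159 mg/L·h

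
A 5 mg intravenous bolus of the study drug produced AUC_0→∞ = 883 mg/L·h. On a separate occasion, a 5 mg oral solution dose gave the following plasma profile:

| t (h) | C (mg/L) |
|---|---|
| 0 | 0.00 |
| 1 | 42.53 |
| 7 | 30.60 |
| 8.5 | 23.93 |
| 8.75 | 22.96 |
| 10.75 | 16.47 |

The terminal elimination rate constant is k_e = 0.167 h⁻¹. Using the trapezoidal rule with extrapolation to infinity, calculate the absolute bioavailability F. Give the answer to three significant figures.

Trapezoidal AUC_0→10.75 (oral solution):
  [0→1]: (0.00+42.53)/2 × 1 = 21.265
  [1→7]: (42.53+30.60)/2 × 6 = 219.39
  [7→8.5]: (30.60+23.93)/2 × 1.5 = 40.8975
  [8.5→8.75]: (23.93+22.96)/2 × 0.25 = 5.86125
  [8.75→10.75]: (22.96+16.47)/2 × 2 = 39.43
  Sum = 326.84375 mg/L·h
Tail: C_last/k_e = 16.47/0.167 = 98.623
AUC_0→∞ (oral solution) = 326.84375 + 98.623 = 425.46675 mg/L·h
F = (AUC_ev/D_ev)/(AUC_iv/D_iv) = (425.46675/5)/(883/5) = 85.09335/176.6 = 0.4818

F = 0.482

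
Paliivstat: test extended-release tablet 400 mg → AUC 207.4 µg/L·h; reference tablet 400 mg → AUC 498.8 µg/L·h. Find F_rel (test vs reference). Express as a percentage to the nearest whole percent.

F_rel = (AUC_test/D_test) / (AUC_ref/D_ref)
      = (207.4/400) / (498.8/400)
      = 0.5185 / 1.247 = 0.4158 = 41.58%

F_rel = 42%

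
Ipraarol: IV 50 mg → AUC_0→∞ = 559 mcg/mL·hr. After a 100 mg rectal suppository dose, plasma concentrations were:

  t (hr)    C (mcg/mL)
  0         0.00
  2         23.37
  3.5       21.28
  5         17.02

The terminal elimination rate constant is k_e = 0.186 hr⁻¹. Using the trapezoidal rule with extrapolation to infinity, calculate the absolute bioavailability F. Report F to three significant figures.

Trapezoidal AUC_0→5 (rectal suppository):
  [0→2]: (0.00+23.37)/2 × 2 = 23.37
  [2→3.5]: (23.37+21.28)/2 × 1.5 = 33.4875
  [3.5→5]: (21.28+17.02)/2 × 1.5 = 28.725
  Sum = 85.5825 mcg/mL·hr
Tail: C_last/k_e = 17.02/0.186 = 91.505
AUC_0→∞ (rectal suppository) = 85.5825 + 91.505 = 177.0875 mcg/mL·hr
F = (AUC_ev/D_ev)/(AUC_iv/D_iv) = (177.0875/100)/(559/50) = 1.770875/11.18 = 0.1584

F = 0.158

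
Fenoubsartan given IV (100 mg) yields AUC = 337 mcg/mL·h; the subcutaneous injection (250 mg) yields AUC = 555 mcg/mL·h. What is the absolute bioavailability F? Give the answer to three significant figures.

F = 0.659

F = (AUC_ev / D_ev) / (AUC_iv / D_iv)
  = (555/250) / (337/100)
  = 2.22 / 3.37 = 0.6588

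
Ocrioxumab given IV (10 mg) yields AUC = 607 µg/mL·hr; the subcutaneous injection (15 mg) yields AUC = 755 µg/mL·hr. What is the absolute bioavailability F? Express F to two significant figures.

F = 0.83

F = (AUC_ev / D_ev) / (AUC_iv / D_iv)
  = (755/15) / (607/10)
  = 50.3333 / 60.7 = 0.8292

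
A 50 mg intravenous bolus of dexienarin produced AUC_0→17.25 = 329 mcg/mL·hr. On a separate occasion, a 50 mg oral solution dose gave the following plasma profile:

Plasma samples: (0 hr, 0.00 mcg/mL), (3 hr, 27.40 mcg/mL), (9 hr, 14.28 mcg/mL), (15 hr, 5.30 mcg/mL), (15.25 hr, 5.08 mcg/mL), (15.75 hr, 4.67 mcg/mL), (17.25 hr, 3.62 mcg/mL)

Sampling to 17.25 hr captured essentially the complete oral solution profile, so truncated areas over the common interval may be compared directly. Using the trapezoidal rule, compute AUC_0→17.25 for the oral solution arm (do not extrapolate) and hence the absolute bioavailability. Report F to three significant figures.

Trapezoidal AUC_0→17.25 (oral solution):
  [0→3]: (0.00+27.40)/2 × 3 = 41.1
  [3→9]: (27.40+14.28)/2 × 6 = 125.04
  [9→15]: (14.28+5.30)/2 × 6 = 58.74
  [15→15.25]: (5.30+5.08)/2 × 0.25 = 1.2975
  [15.25→15.75]: (5.08+4.67)/2 × 0.5 = 2.4375
  [15.75→17.25]: (4.67+3.62)/2 × 1.5 = 6.2175
  Sum = 234.8325 mcg/mL·hr
F = (AUC_ev/D_ev)/(AUC_iv/D_iv) = (234.8325/50)/(329/50) = 4.69665/6.58 = 0.7138

F = 0.714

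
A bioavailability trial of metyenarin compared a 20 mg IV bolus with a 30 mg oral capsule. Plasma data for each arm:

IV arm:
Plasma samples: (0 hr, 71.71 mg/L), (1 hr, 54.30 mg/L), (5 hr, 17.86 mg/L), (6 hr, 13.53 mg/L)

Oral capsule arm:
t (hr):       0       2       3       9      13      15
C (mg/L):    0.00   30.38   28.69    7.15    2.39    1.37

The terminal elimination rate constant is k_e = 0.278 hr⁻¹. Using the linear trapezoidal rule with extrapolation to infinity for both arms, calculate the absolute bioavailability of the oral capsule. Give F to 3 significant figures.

F = 0.479

Trapezoidal AUC_0→6 (IV):
  [0→1]: (71.71+54.30)/2 × 1 = 63.005
  [1→5]: (54.30+17.86)/2 × 4 = 144.32
  [5→6]: (17.86+13.53)/2 × 1 = 15.695
  Sum = 223.02 mg/L·hr
IV tail: 13.53/0.278 = 48.669; AUC_iv,0→∞ = 223.02 + 48.669 = 271.689 mg/L·hr
Trapezoidal AUC_0→15 (oral capsule):
  [0→2]: (0.00+30.38)/2 × 2 = 30.38
  [2→3]: (30.38+28.69)/2 × 1 = 29.535
  [3→9]: (28.69+7.15)/2 × 6 = 107.52
  [9→13]: (7.15+2.39)/2 × 4 = 19.08
  [13→15]: (2.39+1.37)/2 × 2 = 3.76
  Sum = 190.275 mg/L·hr
oral capsule tail: 1.37/0.278 = 4.928; AUC_ev,0→∞ = 190.275 + 4.928 = 195.203 mg/L·hr
F = (AUC_ev/D_ev)/(AUC_iv/D_iv) = (195.203/30)/(271.689/20) = 6.50677/13.58445 = 0.4790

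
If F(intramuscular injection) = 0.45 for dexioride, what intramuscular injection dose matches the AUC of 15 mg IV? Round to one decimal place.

For equal systemic exposure: F × D_ev = D_iv
D_ev = D_iv / F = 15 / 0.45 = 33.3333 mg

D_intramuscular = 33.3 mg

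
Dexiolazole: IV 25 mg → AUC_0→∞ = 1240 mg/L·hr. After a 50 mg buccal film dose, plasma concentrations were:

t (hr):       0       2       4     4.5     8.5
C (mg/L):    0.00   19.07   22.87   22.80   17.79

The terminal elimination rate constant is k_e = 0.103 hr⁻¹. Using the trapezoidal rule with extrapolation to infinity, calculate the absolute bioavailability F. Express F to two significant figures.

F = 0.13

Trapezoidal AUC_0→8.5 (buccal film):
  [0→2]: (0.00+19.07)/2 × 2 = 19.07
  [2→4]: (19.07+22.87)/2 × 2 = 41.94
  [4→4.5]: (22.87+22.80)/2 × 0.5 = 11.4175
  [4.5→8.5]: (22.80+17.79)/2 × 4 = 81.18
  Sum = 153.6075 mg/L·hr
Tail: C_last/k_e = 17.79/0.103 = 172.718
AUC_0→∞ (buccal film) = 153.6075 + 172.718 = 326.3255 mg/L·hr
F = (AUC_ev/D_ev)/(AUC_iv/D_iv) = (326.3255/50)/(1240/25) = 6.52651/49.6 = 0.1316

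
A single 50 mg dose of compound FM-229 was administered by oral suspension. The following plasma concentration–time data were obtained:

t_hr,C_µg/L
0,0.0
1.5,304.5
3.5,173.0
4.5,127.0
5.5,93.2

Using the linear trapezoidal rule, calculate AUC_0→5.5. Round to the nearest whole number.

AUC = 966 µg/L·hr

Trapezoidal AUC_0→5.5:
  [0→1.5]: (0.0+304.5)/2 × 1.5 = 228.375
  [1.5→3.5]: (304.5+173.0)/2 × 2 = 477.5
  [3.5→4.5]: (173.0+127.0)/2 × 1 = 150.0
  [4.5→5.5]: (127.0+93.2)/2 × 1 = 110.1
  Sum = 965.975 µg/L·hr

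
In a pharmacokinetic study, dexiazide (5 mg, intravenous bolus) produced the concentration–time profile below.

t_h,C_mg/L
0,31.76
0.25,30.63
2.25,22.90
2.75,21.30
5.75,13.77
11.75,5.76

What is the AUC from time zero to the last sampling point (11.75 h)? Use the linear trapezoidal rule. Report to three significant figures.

Trapezoidal AUC_0→11.75:
  [0→0.25]: (31.76+30.63)/2 × 0.25 = 7.79875
  [0.25→2.25]: (30.63+22.90)/2 × 2 = 53.53
  [2.25→2.75]: (22.90+21.30)/2 × 0.5 = 11.05
  [2.75→5.75]: (21.30+13.77)/2 × 3 = 52.605
  [5.75→11.75]: (13.77+5.76)/2 × 6 = 58.59
  Sum = 183.57375 mg/L·h

AUC = 184 mg/L·h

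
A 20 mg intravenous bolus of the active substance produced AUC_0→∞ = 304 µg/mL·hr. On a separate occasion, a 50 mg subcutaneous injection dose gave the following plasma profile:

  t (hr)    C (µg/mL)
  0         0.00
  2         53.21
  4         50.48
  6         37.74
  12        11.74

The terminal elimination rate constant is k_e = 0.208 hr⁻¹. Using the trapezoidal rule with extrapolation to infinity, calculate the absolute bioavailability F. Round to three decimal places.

F = 0.592

Trapezoidal AUC_0→12 (subcutaneous injection):
  [0→2]: (0.00+53.21)/2 × 2 = 53.21
  [2→4]: (53.21+50.48)/2 × 2 = 103.69
  [4→6]: (50.48+37.74)/2 × 2 = 88.22
  [6→12]: (37.74+11.74)/2 × 6 = 148.44
  Sum = 393.56 µg/mL·hr
Tail: C_last/k_e = 11.74/0.208 = 56.442
AUC_0→∞ (subcutaneous injection) = 393.56 + 56.442 = 450.002 µg/mL·hr
F = (AUC_ev/D_ev)/(AUC_iv/D_iv) = (450.002/50)/(304/20) = 9.00004/15.2 = 0.5921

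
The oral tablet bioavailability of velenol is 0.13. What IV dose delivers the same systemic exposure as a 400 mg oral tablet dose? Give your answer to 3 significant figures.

Systemic exposure from an extravascular dose = F × D_ev, so the equivalent IV dose is F × D_ev.
D_iv = F × D_ev = 0.13 × 400 = 52 mg

D_iv = 52.0 mg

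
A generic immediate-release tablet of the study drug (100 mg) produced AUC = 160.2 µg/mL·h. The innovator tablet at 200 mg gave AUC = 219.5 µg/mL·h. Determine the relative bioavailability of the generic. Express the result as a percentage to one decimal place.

F_rel = 146.0%

F_rel = (AUC_test/D_test) / (AUC_ref/D_ref)
      = (160.2/100) / (219.5/200)
      = 1.602 / 1.0975 = 1.4597 = 145.97%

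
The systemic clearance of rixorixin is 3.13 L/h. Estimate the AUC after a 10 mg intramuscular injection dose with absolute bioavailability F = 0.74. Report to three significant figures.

AUC_0→∞ = F × Dose / CL
        = 0.74 × 10 / 3.13 = 2.36422 mg/L·h

AUC = 2.36 mg/L·h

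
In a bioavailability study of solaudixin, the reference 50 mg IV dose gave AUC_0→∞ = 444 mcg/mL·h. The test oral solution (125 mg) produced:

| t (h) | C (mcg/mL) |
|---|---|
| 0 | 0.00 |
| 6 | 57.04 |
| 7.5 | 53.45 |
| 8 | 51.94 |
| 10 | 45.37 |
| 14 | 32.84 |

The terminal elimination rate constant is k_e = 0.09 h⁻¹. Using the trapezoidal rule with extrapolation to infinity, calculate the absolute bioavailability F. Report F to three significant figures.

F = 0.810

Trapezoidal AUC_0→14 (oral solution):
  [0→6]: (0.00+57.04)/2 × 6 = 171.12
  [6→7.5]: (57.04+53.45)/2 × 1.5 = 82.8675
  [7.5→8]: (53.45+51.94)/2 × 0.5 = 26.3475
  [8→10]: (51.94+45.37)/2 × 2 = 97.31
  [10→14]: (45.37+32.84)/2 × 4 = 156.42
  Sum = 534.065 mcg/mL·h
Tail: C_last/k_e = 32.84/0.09 = 364.889
AUC_0→∞ (oral solution) = 534.065 + 364.889 = 898.954 mcg/mL·h
F = (AUC_ev/D_ev)/(AUC_iv/D_iv) = (898.954/125)/(444/50) = 7.191632/8.88 = 0.8099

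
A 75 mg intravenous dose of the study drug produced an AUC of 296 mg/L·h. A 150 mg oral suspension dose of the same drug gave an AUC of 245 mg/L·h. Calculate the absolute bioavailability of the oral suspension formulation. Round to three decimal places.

F = (AUC_ev / D_ev) / (AUC_iv / D_iv)
  = (245/150) / (296/75)
  = 1.63333 / 3.94667 = 0.4139

F = 0.414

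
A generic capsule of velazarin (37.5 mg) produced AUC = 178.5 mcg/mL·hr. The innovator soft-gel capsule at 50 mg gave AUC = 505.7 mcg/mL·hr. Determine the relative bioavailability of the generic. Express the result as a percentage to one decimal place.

F_rel = (AUC_test/D_test) / (AUC_ref/D_ref)
      = (178.5/37.5) / (505.7/50)
      = 4.76 / 10.114 = 0.4706 = 47.06%

F_rel = 47.1%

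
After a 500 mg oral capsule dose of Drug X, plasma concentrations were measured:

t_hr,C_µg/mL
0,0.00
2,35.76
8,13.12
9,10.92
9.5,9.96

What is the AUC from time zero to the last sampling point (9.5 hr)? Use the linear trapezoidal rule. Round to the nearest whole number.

Trapezoidal AUC_0→9.5:
  [0→2]: (0.00+35.76)/2 × 2 = 35.76
  [2→8]: (35.76+13.12)/2 × 6 = 146.64
  [8→9]: (13.12+10.92)/2 × 1 = 12.02
  [9→9.5]: (10.92+9.96)/2 × 0.5 = 5.22
  Sum = 199.64 µg/mL·hr

AUC = 200 µg/mL·hr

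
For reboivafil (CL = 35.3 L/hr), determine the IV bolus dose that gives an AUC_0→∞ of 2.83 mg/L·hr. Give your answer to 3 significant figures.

Dose_iv = CL × AUC_0→∞
     = 35.3 × 2.83 = 99.899 mg

Dose = 99.9 mg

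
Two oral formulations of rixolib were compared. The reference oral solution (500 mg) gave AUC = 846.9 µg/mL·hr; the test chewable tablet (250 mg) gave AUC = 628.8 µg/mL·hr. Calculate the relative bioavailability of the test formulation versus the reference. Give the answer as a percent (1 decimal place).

F_rel = (AUC_test/D_test) / (AUC_ref/D_ref)
      = (628.8/250) / (846.9/500)
      = 2.5152 / 1.6938 = 1.4849 = 148.49%

F_rel = 148.5%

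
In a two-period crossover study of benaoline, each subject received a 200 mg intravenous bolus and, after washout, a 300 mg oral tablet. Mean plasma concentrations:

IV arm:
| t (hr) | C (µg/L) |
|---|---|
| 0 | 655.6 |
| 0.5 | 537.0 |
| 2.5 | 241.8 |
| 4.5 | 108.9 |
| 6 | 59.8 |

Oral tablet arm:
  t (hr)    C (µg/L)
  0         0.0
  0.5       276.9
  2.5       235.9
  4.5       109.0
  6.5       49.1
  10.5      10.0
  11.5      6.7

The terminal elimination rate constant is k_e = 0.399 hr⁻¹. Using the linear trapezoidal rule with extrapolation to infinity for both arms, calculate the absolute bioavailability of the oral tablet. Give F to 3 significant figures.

Trapezoidal AUC_0→6 (IV):
  [0→0.5]: (655.6+537.0)/2 × 0.5 = 298.15
  [0.5→2.5]: (537.0+241.8)/2 × 2 = 778.8
  [2.5→4.5]: (241.8+108.9)/2 × 2 = 350.7
  [4.5→6]: (108.9+59.8)/2 × 1.5 = 126.525
  Sum = 1554.175 µg/L·hr
IV tail: 59.8/0.399 = 149.875; AUC_iv,0→∞ = 1554.175 + 149.875 = 1704.05 µg/L·hr
Trapezoidal AUC_0→11.5 (oral tablet):
  [0→0.5]: (0.0+276.9)/2 × 0.5 = 69.225
  [0.5→2.5]: (276.9+235.9)/2 × 2 = 512.8
  [2.5→4.5]: (235.9+109.0)/2 × 2 = 344.9
  [4.5→6.5]: (109.0+49.1)/2 × 2 = 158.1
  [6.5→10.5]: (49.1+10.0)/2 × 4 = 118.2
  [10.5→11.5]: (10.0+6.7)/2 × 1 = 8.35
  Sum = 1211.575 µg/L·hr
oral tablet tail: 6.7/0.399 = 16.792; AUC_ev,0→∞ = 1211.575 + 16.792 = 1228.367 µg/L·hr
F = (AUC_ev/D_ev)/(AUC_iv/D_iv) = (1228.367/300)/(1704.05/200) = 4.09456/8.52025 = 0.4806

F = 0.481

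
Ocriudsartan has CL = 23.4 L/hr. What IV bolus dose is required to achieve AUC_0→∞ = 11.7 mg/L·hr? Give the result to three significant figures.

Dose_iv = CL × AUC_0→∞
     = 23.4 × 11.7 = 273.78 mg

Dose = 274 mg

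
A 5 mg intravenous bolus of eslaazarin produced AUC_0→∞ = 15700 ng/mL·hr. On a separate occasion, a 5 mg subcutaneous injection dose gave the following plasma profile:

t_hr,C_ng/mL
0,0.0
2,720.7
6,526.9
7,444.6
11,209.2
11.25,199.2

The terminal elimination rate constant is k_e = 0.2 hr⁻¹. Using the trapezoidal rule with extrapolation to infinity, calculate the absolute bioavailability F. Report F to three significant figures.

F = 0.386

Trapezoidal AUC_0→11.25 (subcutaneous injection):
  [0→2]: (0.0+720.7)/2 × 2 = 720.7
  [2→6]: (720.7+526.9)/2 × 4 = 2495.2
  [6→7]: (526.9+444.6)/2 × 1 = 485.75
  [7→11]: (444.6+209.2)/2 × 4 = 1307.6
  [11→11.25]: (209.2+199.2)/2 × 0.25 = 51.05
  Sum = 5060.3 ng/mL·hr
Tail: C_last/k_e = 199.2/0.2 = 996.000
AUC_0→∞ (subcutaneous injection) = 5060.3 + 996.000 = 6056.3 ng/mL·hr
F = (AUC_ev/D_ev)/(AUC_iv/D_iv) = (6056.3/5)/(15700/5) = 1211.26/3140 = 0.3858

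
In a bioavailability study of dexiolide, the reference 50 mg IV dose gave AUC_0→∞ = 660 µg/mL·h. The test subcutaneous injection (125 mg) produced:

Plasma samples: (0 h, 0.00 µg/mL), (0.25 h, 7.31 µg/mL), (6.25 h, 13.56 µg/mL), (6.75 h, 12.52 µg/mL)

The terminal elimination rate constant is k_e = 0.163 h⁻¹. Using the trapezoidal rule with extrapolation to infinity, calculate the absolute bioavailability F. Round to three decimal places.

F = 0.089

Trapezoidal AUC_0→6.75 (subcutaneous injection):
  [0→0.25]: (0.00+7.31)/2 × 0.25 = 0.91375
  [0.25→6.25]: (7.31+13.56)/2 × 6 = 62.61
  [6.25→6.75]: (13.56+12.52)/2 × 0.5 = 6.52
  Sum = 70.04375 µg/mL·h
Tail: C_last/k_e = 12.52/0.163 = 76.810
AUC_0→∞ (subcutaneous injection) = 70.04375 + 76.810 = 146.85375 µg/mL·h
F = (AUC_ev/D_ev)/(AUC_iv/D_iv) = (146.85375/125)/(660/50) = 1.17483/13.2 = 0.0890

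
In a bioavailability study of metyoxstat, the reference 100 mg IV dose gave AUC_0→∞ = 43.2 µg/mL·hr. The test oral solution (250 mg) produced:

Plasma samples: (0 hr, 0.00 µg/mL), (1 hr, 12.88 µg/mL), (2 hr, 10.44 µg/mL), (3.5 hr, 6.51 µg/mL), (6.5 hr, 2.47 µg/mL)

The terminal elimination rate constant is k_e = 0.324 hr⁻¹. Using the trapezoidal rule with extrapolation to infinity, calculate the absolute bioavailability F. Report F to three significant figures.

Trapezoidal AUC_0→6.5 (oral solution):
  [0→1]: (0.00+12.88)/2 × 1 = 6.44
  [1→2]: (12.88+10.44)/2 × 1 = 11.66
  [2→3.5]: (10.44+6.51)/2 × 1.5 = 12.7125
  [3.5→6.5]: (6.51+2.47)/2 × 3 = 13.47
  Sum = 44.2825 µg/mL·hr
Tail: C_last/k_e = 2.47/0.324 = 7.623
AUC_0→∞ (oral solution) = 44.2825 + 7.623 = 51.9055 µg/mL·hr
F = (AUC_ev/D_ev)/(AUC_iv/D_iv) = (51.9055/250)/(43.2/100) = 0.207622/0.432 = 0.4806

F = 0.481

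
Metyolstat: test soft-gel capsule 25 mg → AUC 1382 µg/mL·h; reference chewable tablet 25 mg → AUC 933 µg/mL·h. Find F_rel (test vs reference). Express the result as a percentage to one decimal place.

F_rel = (AUC_test/D_test) / (AUC_ref/D_ref)
      = (1382/25) / (933/25)
      = 55.28 / 37.32 = 1.4812 = 148.12%

F_rel = 148.1%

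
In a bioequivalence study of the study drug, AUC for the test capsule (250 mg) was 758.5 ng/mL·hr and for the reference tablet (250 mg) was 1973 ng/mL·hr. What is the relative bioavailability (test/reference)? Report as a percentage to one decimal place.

F_rel = (AUC_test/D_test) / (AUC_ref/D_ref)
      = (758.5/250) / (1973/250)
      = 3.034 / 7.892 = 0.3844 = 38.44%

F_rel = 38.4%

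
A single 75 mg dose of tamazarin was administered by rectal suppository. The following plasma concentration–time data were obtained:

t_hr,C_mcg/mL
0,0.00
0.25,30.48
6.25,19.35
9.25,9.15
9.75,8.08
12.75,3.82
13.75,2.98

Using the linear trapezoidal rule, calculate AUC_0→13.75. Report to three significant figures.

Trapezoidal AUC_0→13.75:
  [0→0.25]: (0.00+30.48)/2 × 0.25 = 3.81
  [0.25→6.25]: (30.48+19.35)/2 × 6 = 149.49
  [6.25→9.25]: (19.35+9.15)/2 × 3 = 42.75
  [9.25→9.75]: (9.15+8.08)/2 × 0.5 = 4.3075
  [9.75→12.75]: (8.08+3.82)/2 × 3 = 17.85
  [12.75→13.75]: (3.82+2.98)/2 × 1 = 3.4
  Sum = 221.6075 mcg/mL·hr

AUC = 222 mcg/mL·hr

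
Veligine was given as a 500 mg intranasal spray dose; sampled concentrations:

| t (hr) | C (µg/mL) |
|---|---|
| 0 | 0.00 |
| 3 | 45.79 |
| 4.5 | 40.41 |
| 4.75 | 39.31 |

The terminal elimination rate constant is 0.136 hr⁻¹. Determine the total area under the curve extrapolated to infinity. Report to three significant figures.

AUC = 432 µg/mL·hr

Trapezoidal AUC_0→4.75:
  [0→3]: (0.00+45.79)/2 × 3 = 68.685
  [3→4.5]: (45.79+40.41)/2 × 1.5 = 64.65
  [4.5→4.75]: (40.41+39.31)/2 × 0.25 = 9.965
  Sum = 143.3 µg/mL·hr
Extrapolated tail: C_last / k_e = 39.31 / 0.136 = 289.044
AUC_0→∞ = 143.3 + 289.044 = 432.344 µg/mL·hr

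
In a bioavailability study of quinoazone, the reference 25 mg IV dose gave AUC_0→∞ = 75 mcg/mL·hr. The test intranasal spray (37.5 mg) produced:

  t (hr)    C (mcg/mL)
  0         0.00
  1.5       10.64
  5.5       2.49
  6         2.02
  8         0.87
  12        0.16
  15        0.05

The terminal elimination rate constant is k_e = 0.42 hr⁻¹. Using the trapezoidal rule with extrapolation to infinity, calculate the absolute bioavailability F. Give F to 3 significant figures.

Trapezoidal AUC_0→15 (intranasal spray):
  [0→1.5]: (0.00+10.64)/2 × 1.5 = 7.98
  [1.5→5.5]: (10.64+2.49)/2 × 4 = 26.26
  [5.5→6]: (2.49+2.02)/2 × 0.5 = 1.1275
  [6→8]: (2.02+0.87)/2 × 2 = 2.89
  [8→12]: (0.87+0.16)/2 × 4 = 2.06
  [12→15]: (0.16+0.05)/2 × 3 = 0.315
  Sum = 40.6325 mcg/mL·hr
Tail: C_last/k_e = 0.05/0.42 = 0.119
AUC_0→∞ (intranasal spray) = 40.6325 + 0.119 = 40.7515 mcg/mL·hr
F = (AUC_ev/D_ev)/(AUC_iv/D_iv) = (40.7515/37.5)/(75/25) = 1.08671/3 = 0.3622

F = 0.362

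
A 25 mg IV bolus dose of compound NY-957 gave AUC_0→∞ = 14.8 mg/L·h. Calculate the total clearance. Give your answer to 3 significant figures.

CL = Dose_iv / AUC_0→∞
   = 25 / 14.8 = 1.68919 L/h

CL = 1.69 L/h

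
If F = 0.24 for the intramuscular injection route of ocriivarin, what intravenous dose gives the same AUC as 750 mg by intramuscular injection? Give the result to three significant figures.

Systemic exposure from an extravascular dose = F × D_ev, so the equivalent IV dose is F × D_ev.
D_iv = F × D_ev = 0.24 × 750 = 180 mg

D_iv = 180 mg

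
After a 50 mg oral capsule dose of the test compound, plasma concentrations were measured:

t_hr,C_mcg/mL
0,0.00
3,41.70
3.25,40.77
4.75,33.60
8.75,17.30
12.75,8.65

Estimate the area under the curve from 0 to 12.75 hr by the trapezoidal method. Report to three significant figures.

Trapezoidal AUC_0→12.75:
  [0→3]: (0.00+41.70)/2 × 3 = 62.55
  [3→3.25]: (41.70+40.77)/2 × 0.25 = 10.30875
  [3.25→4.75]: (40.77+33.60)/2 × 1.5 = 55.7775
  [4.75→8.75]: (33.60+17.30)/2 × 4 = 101.8
  [8.75→12.75]: (17.30+8.65)/2 × 4 = 51.9
  Sum = 282.33625 mcg/mL·hr

AUC = 282 mcg/mL·hr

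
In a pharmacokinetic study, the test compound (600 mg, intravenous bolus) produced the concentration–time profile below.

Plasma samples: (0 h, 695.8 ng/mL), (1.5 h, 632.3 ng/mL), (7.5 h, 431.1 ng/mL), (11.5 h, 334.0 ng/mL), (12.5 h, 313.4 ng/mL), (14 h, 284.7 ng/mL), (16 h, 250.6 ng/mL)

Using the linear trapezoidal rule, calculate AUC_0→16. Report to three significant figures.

AUC = 7020 ng/mL·h

Trapezoidal AUC_0→16:
  [0→1.5]: (695.8+632.3)/2 × 1.5 = 996.075
  [1.5→7.5]: (632.3+431.1)/2 × 6 = 3190.2
  [7.5→11.5]: (431.1+334.0)/2 × 4 = 1530.2
  [11.5→12.5]: (334.0+313.4)/2 × 1 = 323.7
  [12.5→14]: (313.4+284.7)/2 × 1.5 = 448.575
  [14→16]: (284.7+250.6)/2 × 2 = 535.3
  Sum = 7024.05 ng/mL·h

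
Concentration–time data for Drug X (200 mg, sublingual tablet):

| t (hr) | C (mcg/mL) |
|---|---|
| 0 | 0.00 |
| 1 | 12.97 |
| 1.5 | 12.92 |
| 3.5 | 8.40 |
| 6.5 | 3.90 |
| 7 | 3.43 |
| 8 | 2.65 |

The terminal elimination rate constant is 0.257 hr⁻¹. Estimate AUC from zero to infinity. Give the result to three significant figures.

Trapezoidal AUC_0→8:
  [0→1]: (0.00+12.97)/2 × 1 = 6.485
  [1→1.5]: (12.97+12.92)/2 × 0.5 = 6.4725
  [1.5→3.5]: (12.92+8.40)/2 × 2 = 21.32
  [3.5→6.5]: (8.40+3.90)/2 × 3 = 18.45
  [6.5→7]: (3.90+3.43)/2 × 0.5 = 1.8325
  [7→8]: (3.43+2.65)/2 × 1 = 3.04
  Sum = 57.6 mcg/mL·hr
Extrapolated tail: C_last / k_e = 2.65 / 0.257 = 10.311
AUC_0→∞ = 57.6 + 10.311 = 67.911 mcg/mL·hr

AUC = 67.9 mcg/mL·hr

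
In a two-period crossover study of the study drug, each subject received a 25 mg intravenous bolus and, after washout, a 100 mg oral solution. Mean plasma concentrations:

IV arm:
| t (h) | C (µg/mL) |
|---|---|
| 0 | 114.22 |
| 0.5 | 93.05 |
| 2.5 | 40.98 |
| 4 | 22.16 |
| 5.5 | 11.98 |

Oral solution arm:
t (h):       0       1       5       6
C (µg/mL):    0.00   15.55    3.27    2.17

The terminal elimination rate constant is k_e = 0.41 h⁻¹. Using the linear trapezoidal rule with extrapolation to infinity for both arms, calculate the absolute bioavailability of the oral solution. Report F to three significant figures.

F = 0.0464

Trapezoidal AUC_0→5.5 (IV):
  [0→0.5]: (114.22+93.05)/2 × 0.5 = 51.8175
  [0.5→2.5]: (93.05+40.98)/2 × 2 = 134.03
  [2.5→4]: (40.98+22.16)/2 × 1.5 = 47.355
  [4→5.5]: (22.16+11.98)/2 × 1.5 = 25.605
  Sum = 258.8075 µg/mL·h
IV tail: 11.98/0.41 = 29.220; AUC_iv,0→∞ = 258.8075 + 29.220 = 288.0275 µg/mL·h
Trapezoidal AUC_0→6 (oral solution):
  [0→1]: (0.00+15.55)/2 × 1 = 7.775
  [1→5]: (15.55+3.27)/2 × 4 = 37.64
  [5→6]: (3.27+2.17)/2 × 1 = 2.72
  Sum = 48.135 µg/mL·h
oral solution tail: 2.17/0.41 = 5.293; AUC_ev,0→∞ = 48.135 + 5.293 = 53.428 µg/mL·h
F = (AUC_ev/D_ev)/(AUC_iv/D_iv) = (53.428/100)/(288.0275/25) = 0.53428/11.5211 = 0.0464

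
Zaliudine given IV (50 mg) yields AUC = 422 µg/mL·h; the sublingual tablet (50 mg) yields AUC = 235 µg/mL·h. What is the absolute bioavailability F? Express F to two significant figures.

F = 0.56

F = (AUC_ev / D_ev) / (AUC_iv / D_iv)
  = (235/50) / (422/50)
  = 4.7 / 8.44 = 0.5569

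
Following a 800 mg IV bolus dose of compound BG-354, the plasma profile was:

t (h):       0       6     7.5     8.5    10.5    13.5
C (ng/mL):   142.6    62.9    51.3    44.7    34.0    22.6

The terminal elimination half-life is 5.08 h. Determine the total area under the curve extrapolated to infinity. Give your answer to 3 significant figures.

AUC = 1080 ng/mL·h

Trapezoidal AUC_0→13.5:
  [0→6]: (142.6+62.9)/2 × 6 = 616.5
  [6→7.5]: (62.9+51.3)/2 × 1.5 = 85.65
  [7.5→8.5]: (51.3+44.7)/2 × 1 = 48.0
  [8.5→10.5]: (44.7+34.0)/2 × 2 = 78.7
  [10.5→13.5]: (34.0+22.6)/2 × 3 = 84.9
  Sum = 913.75 ng/mL·h
k_e = ln2 / t½ = 0.693147 / 5.08 = 0.1364 h^-1
Extrapolated tail: C_last / k_e = 22.6 / 0.1364 = 165.689
AUC_0→∞ = 913.75 + 165.689 = 1079.439 ng/mL·h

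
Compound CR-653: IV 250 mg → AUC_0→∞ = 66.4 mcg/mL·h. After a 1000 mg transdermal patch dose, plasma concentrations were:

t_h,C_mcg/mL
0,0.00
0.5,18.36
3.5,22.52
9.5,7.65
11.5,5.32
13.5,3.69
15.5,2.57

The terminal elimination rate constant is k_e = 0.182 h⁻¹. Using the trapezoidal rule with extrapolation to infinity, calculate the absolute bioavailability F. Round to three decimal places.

F = 0.748

Trapezoidal AUC_0→15.5 (transdermal patch):
  [0→0.5]: (0.00+18.36)/2 × 0.5 = 4.59
  [0.5→3.5]: (18.36+22.52)/2 × 3 = 61.32
  [3.5→9.5]: (22.52+7.65)/2 × 6 = 90.51
  [9.5→11.5]: (7.65+5.32)/2 × 2 = 12.97
  [11.5→13.5]: (5.32+3.69)/2 × 2 = 9.01
  [13.5→15.5]: (3.69+2.57)/2 × 2 = 6.26
  Sum = 184.66 mcg/mL·h
Tail: C_last/k_e = 2.57/0.182 = 14.121
AUC_0→∞ (transdermal patch) = 184.66 + 14.121 = 198.781 mcg/mL·h
F = (AUC_ev/D_ev)/(AUC_iv/D_iv) = (198.781/1000)/(66.4/250) = 0.198781/0.2656 = 0.7484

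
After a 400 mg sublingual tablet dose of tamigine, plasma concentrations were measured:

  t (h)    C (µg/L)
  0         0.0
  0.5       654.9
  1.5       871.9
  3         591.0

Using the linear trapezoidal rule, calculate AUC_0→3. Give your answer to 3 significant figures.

AUC = 2020 µg/L·h

Trapezoidal AUC_0→3:
  [0→0.5]: (0.0+654.9)/2 × 0.5 = 163.725
  [0.5→1.5]: (654.9+871.9)/2 × 1 = 763.4
  [1.5→3]: (871.9+591.0)/2 × 1.5 = 1097.175
  Sum = 2024.3 µg/L·h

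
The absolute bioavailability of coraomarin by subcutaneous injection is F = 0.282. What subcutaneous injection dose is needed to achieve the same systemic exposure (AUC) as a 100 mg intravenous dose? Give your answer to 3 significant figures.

For equal systemic exposure: F × D_ev = D_iv
D_ev = D_iv / F = 100 / 0.282 = 354.61 mg

D_subcutaneous = 355 mg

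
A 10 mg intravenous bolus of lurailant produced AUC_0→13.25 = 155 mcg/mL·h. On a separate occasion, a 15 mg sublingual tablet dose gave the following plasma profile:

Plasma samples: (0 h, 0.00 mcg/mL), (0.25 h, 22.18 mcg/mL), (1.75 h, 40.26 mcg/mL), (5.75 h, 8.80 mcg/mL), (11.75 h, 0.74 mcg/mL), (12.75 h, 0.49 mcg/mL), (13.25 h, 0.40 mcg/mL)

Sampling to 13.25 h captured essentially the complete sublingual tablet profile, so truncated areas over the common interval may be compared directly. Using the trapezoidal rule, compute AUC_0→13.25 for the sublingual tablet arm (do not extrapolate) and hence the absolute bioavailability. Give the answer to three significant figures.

Trapezoidal AUC_0→13.25 (sublingual tablet):
  [0→0.25]: (0.00+22.18)/2 × 0.25 = 2.7725
  [0.25→1.75]: (22.18+40.26)/2 × 1.5 = 46.83
  [1.75→5.75]: (40.26+8.80)/2 × 4 = 98.12
  [5.75→11.75]: (8.80+0.74)/2 × 6 = 28.62
  [11.75→12.75]: (0.74+0.49)/2 × 1 = 0.615
  [12.75→13.25]: (0.49+0.40)/2 × 0.5 = 0.2225
  Sum = 177.18 mcg/mL·h
F = (AUC_ev/D_ev)/(AUC_iv/D_iv) = (177.18/15)/(155/10) = 11.812/15.5 = 0.7621

F = 0.762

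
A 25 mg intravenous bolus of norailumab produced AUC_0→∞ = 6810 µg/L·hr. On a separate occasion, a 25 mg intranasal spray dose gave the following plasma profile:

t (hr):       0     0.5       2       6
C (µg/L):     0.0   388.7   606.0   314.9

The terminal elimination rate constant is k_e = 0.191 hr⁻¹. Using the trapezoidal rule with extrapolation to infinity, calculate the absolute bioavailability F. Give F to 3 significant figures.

Trapezoidal AUC_0→6 (intranasal spray):
  [0→0.5]: (0.0+388.7)/2 × 0.5 = 97.175
  [0.5→2]: (388.7+606.0)/2 × 1.5 = 746.025
  [2→6]: (606.0+314.9)/2 × 4 = 1841.8
  Sum = 2685.0 µg/L·hr
Tail: C_last/k_e = 314.9/0.191 = 1648.691
AUC_0→∞ (intranasal spray) = 2685.0 + 1648.691 = 4333.691 µg/L·hr
F = (AUC_ev/D_ev)/(AUC_iv/D_iv) = (4333.691/25)/(6810/25) = 173.34764/272.4 = 0.6364

F = 0.636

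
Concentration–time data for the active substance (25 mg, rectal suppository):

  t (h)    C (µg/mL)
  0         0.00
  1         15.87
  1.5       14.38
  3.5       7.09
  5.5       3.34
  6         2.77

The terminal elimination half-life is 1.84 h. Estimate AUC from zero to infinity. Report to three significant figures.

Trapezoidal AUC_0→6:
  [0→1]: (0.00+15.87)/2 × 1 = 7.935
  [1→1.5]: (15.87+14.38)/2 × 0.5 = 7.5625
  [1.5→3.5]: (14.38+7.09)/2 × 2 = 21.47
  [3.5→5.5]: (7.09+3.34)/2 × 2 = 10.43
  [5.5→6]: (3.34+2.77)/2 × 0.5 = 1.5275
  Sum = 48.925 µg/mL·h
k_e = ln2 / t½ = 0.693147 / 1.84 = 0.3767 h^-1
Extrapolated tail: C_last / k_e = 2.77 / 0.3767 = 7.353
AUC_0→∞ = 48.925 + 7.353 = 56.278 µg/mL·h

AUC = 56.3 µg/mL·h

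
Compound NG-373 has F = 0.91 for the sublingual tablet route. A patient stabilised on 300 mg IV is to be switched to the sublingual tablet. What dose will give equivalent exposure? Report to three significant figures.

D_sublingual = 330 mg

For equal systemic exposure: F × D_ev = D_iv
D_ev = D_iv / F = 300 / 0.91 = 329.67 mg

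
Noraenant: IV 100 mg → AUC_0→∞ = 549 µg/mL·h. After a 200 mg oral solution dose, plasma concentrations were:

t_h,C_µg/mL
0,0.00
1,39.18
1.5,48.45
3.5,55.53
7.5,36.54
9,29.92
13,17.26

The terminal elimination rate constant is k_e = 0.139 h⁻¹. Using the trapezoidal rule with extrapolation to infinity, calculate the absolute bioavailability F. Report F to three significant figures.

F = 0.545

Trapezoidal AUC_0→13 (oral solution):
  [0→1]: (0.00+39.18)/2 × 1 = 19.59
  [1→1.5]: (39.18+48.45)/2 × 0.5 = 21.9075
  [1.5→3.5]: (48.45+55.53)/2 × 2 = 103.98
  [3.5→7.5]: (55.53+36.54)/2 × 4 = 184.14
  [7.5→9]: (36.54+29.92)/2 × 1.5 = 49.845
  [9→13]: (29.92+17.26)/2 × 4 = 94.36
  Sum = 473.8225 µg/mL·h
Tail: C_last/k_e = 17.26/0.139 = 124.173
AUC_0→∞ (oral solution) = 473.8225 + 124.173 = 597.9955 µg/mL·h
F = (AUC_ev/D_ev)/(AUC_iv/D_iv) = (597.9955/200)/(549/100) = 2.9899775/5.49 = 0.5446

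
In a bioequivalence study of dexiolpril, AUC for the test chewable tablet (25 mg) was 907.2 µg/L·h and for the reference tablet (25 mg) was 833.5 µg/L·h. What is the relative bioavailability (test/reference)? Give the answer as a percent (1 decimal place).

F_rel = 108.8%

F_rel = (AUC_test/D_test) / (AUC_ref/D_ref)
      = (907.2/25) / (833.5/25)
      = 36.288 / 33.34 = 1.0884 = 108.84%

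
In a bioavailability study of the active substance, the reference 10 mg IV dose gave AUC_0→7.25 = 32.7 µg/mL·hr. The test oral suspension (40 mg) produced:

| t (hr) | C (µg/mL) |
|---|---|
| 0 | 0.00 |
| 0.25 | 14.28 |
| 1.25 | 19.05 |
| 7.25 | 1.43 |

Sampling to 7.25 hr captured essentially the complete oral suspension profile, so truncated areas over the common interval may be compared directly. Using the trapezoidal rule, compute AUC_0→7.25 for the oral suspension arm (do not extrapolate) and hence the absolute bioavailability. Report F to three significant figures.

F = 0.611

Trapezoidal AUC_0→7.25 (oral suspension):
  [0→0.25]: (0.00+14.28)/2 × 0.25 = 1.785
  [0.25→1.25]: (14.28+19.05)/2 × 1 = 16.665
  [1.25→7.25]: (19.05+1.43)/2 × 6 = 61.44
  Sum = 79.89 µg/mL·hr
F = (AUC_ev/D_ev)/(AUC_iv/D_iv) = (79.89/40)/(32.7/10) = 1.99725/3.27 = 0.6108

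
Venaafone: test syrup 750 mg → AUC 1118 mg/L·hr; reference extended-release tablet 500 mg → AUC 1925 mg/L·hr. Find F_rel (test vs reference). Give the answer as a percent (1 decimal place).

F_rel = (AUC_test/D_test) / (AUC_ref/D_ref)
      = (1118/750) / (1925/500)
      = 1.49067 / 3.85 = 0.3872 = 38.72%

F_rel = 38.7%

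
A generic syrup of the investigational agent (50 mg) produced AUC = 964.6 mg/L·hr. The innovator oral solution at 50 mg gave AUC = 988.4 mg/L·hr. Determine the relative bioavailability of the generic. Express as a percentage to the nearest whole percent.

F_rel = 98%

F_rel = (AUC_test/D_test) / (AUC_ref/D_ref)
      = (964.6/50) / (988.4/50)
      = 19.292 / 19.768 = 0.9759 = 97.59%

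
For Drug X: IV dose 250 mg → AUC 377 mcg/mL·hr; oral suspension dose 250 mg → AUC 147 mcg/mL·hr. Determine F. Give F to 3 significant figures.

F = (AUC_ev / D_ev) / (AUC_iv / D_iv)
  = (147/250) / (377/250)
  = 0.588 / 1.508 = 0.3899

F = 0.390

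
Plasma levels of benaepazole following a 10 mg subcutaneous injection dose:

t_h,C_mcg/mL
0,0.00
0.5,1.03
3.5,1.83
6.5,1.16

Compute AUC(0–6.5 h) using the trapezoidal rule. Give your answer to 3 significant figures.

AUC = 9.03 mcg/mL·h

Trapezoidal AUC_0→6.5:
  [0→0.5]: (0.00+1.03)/2 × 0.5 = 0.2575
  [0.5→3.5]: (1.03+1.83)/2 × 3 = 4.29
  [3.5→6.5]: (1.83+1.16)/2 × 3 = 4.485
  Sum = 9.0325 mcg/mL·h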